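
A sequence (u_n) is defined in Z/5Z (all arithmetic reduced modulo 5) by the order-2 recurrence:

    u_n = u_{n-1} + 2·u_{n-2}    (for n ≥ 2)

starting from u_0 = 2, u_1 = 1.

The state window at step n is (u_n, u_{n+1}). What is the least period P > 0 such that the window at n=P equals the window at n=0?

n=0: window = (2, 1)
n=1: window = (1, 0)
n=2: window = (0, 2)
n=3: window = (2, 2)
n=4: window = (2, 1)
window at n=4 equals window at n=0 → period = 4

4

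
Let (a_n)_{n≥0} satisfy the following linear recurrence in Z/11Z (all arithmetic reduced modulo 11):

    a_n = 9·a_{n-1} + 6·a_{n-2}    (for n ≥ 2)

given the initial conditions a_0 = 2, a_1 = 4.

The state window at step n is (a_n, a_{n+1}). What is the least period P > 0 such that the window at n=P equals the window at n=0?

60

n=0: window = (2, 4)
n=1: window = (4, 4)
n=2: window = (4, 5)
n=3: window = (5, 3)
n=4: window = (3, 2)
n=5: window = (2, 3)
n=6: window = (3, 6)
n=7: window = (6, 6)
n=8: window = (6, 2)
n=9: window = (2, 10)
n=10: window = (10, 3)
n=11: window = (3, 10)
n=12: window = (10, 9)
n=13: window = (9, 9)
n=14: window = (9, 3)
n=15: window = (3, 4)
n=16: window = (4, 10)
n=17: window = (10, 4)
n=18: window = (4, 8)
n=19: window = (8, 8)
n=20: window = (8, 10)
n=21: window = (10, 6)
n=22: window = (6, 4)
n=23: window = (4, 6)
n=24: window = (6, 1)
n=25: window = (1, 1)
n=26: window = (1, 4)
n=27: window = (4, 9)
n=28: window = (9, 6)
n=29: window = (6, 9)
n=30: window = (9, 7)
n=31: window = (7, 7)
n=32: window = (7, 6)
n=33: window = (6, 8)
n=34: window = (8, 9)
n=35: window = (9, 8)
n=36: window = (8, 5)
n=37: window = (5, 5)
n=38: window = (5, 9)
n=39: window = (9, 1)
n=40: window = (1, 8)
…
n=58: window = (2, 5)
n=59: window = (5, 2)
n=60: window = (2, 4)
window at n=60 equals window at n=0 → period = 60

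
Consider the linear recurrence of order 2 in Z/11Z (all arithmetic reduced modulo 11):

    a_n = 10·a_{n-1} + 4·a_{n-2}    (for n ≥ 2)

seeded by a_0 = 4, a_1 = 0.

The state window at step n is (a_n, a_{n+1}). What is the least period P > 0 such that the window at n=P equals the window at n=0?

n=0: window = (4, 0)
n=1: window = (0, 5)
n=2: window = (5, 6)
n=3: window = (6, 3)
n=4: window = (3, 10)
n=5: window = (10, 2)
n=6: window = (2, 5)
n=7: window = (5, 3)
n=8: window = (3, 6)
n=9: window = (6, 6)
n=10: window = (6, 7)
n=11: window = (7, 6)
n=12: window = (6, 0)
n=13: window = (0, 2)
n=14: window = (2, 9)
n=15: window = (9, 10)
n=16: window = (10, 4)
n=17: window = (4, 3)
n=18: window = (3, 2)
n=19: window = (2, 10)
n=20: window = (10, 9)
n=21: window = (9, 9)
n=22: window = (9, 5)
n=23: window = (5, 9)
n=24: window = (9, 0)
n=25: window = (0, 3)
n=26: window = (3, 8)
n=27: window = (8, 4)
n=28: window = (4, 6)
n=29: window = (6, 10)
n=30: window = (10, 3)
n=31: window = (3, 4)
n=32: window = (4, 8)
n=33: window = (8, 8)
n=34: window = (8, 2)
n=35: window = (2, 8)
n=36: window = (8, 0)
n=37: window = (0, 10)
n=38: window = (10, 1)
n=39: window = (1, 6)
n=40: window = (6, 9)
…
n=118: window = (4, 1)
n=119: window = (1, 4)
n=120: window = (4, 0)
window at n=120 equals window at n=0 → period = 120

120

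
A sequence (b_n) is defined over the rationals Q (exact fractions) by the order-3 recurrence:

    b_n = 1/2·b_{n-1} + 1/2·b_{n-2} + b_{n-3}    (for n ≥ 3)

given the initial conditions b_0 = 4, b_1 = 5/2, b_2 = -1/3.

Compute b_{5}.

223/48

b_3 = 1/2·-1/3 + 1/2·5/2 + 1·4 = 61/12
b_4 = 1/2·61/12 + 1/2·-1/3 + 1·5/2 = 39/8
b_5 = 1/2·39/8 + 1/2·61/12 + 1·-1/3 = 223/48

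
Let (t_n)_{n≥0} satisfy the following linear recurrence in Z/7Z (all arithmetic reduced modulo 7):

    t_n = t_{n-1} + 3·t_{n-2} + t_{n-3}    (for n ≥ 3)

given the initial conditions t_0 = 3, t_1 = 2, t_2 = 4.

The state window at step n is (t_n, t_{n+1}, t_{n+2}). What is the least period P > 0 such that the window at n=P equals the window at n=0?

n=0: window = (3, 2, 4)
n=1: window = (2, 4, 6)
n=2: window = (4, 6, 6)
n=3: window = (6, 6, 0)
n=4: window = (6, 0, 3)
n=5: window = (0, 3, 2)
n=6: window = (3, 2, 4)
window at n=6 equals window at n=0 → period = 6

6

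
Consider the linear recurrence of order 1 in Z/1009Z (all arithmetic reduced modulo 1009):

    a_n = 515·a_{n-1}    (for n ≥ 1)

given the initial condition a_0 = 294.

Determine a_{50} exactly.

a_1 = 515·294 = 60
a_2 = 515·60 = 630
a_3 = 515·630 = 561
a_4 = 515·561 = 341
a_5 = 515·341 = 49
a_6 = 515·49 = 10
a_7 = 515·10 = 105
a_8 = 515·105 = 598
a_9 = 515·598 = 225
a_10 = 515·225 = 849
a_11 = 515·849 = 338
a_12 = 515·338 = 522
a_13 = 515·522 = 436
a_14 = 515·436 = 542
a_15 = 515·542 = 646
a_16 = 515·646 = 729
a_17 = 515·729 = 87
a_18 = 515·87 = 409
a_19 = 515·409 = 763
a_20 = 515·763 = 444
a_21 = 515·444 = 626
a_22 = 515·626 = 519
a_23 = 515·519 = 909
a_24 = 515·909 = 968
a_25 = 515·968 = 74
a_26 = 515·74 = 777
a_27 = 515·777 = 591
a_28 = 515·591 = 656
a_29 = 515·656 = 834
a_30 = 515·834 = 685
a_31 = 515·685 = 634
a_32 = 515·634 = 603
a_33 = 515·603 = 782
a_34 = 515·782 = 139
a_35 = 515·139 = 955
a_36 = 515·955 = 442
a_37 = 515·442 = 605
a_38 = 515·605 = 803
a_39 = 515·803 = 864
a_40 = 515·864 = 1000
a_41 = 515·1000 = 410
a_42 = 515·410 = 269
a_43 = 515·269 = 302
a_44 = 515·302 = 144
a_45 = 515·144 = 503
a_46 = 515·503 = 741
a_47 = 515·741 = 213
a_48 = 515·213 = 723
a_49 = 515·723 = 24
a_50 = 515·24 = 252

252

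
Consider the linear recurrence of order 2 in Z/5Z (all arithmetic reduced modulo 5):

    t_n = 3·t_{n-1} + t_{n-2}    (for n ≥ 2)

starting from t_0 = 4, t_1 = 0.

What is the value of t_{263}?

t_2 = 3·0 + 1·4 = 4
t_3 = 3·4 + 1·0 = 2
t_4 = 3·2 + 1·4 = 0
t_5 = 3·0 + 1·2 = 2
t_6 = 3·2 + 1·0 = 1
t_7 = 3·1 + 1·2 = 0
t_8 = 3·0 + 1·1 = 1
t_9 = 3·1 + 1·0 = 3
t_10 = 3·3 + 1·1 = 0
t_11 = 3·0 + 1·3 = 3
t_12 = 3·3 + 1·0 = 4
t_13 = 3·4 + 1·3 = 0
(t_12, t_13) = (4, 0) = (t_0, t_1), so the sequence has period 12.
263 ≡ 11 (mod 12), hence t_263 = t_11 = 3.

3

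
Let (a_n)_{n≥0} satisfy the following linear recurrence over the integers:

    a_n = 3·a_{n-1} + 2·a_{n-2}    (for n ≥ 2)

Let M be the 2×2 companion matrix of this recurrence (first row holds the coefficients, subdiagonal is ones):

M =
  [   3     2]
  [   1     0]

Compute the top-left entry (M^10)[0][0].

(M^10)[0][0] is the top entry after applying M 10 times to the unit state (1, 0). Equivalently it is h_{11} for the auxiliary sequence (h_n) obeying the same recurrence with h_1 = 1 and h_i = 0 for 0 ≤ i < 1:
h_2 = 3·1 + 2·0 = 3
h_3 = 3·3 + 2·1 = 11
h_4 = 3·11 + 2·3 = 39
h_5 = 3·39 + 2·11 = 139
h_6 = 3·139 + 2·39 = 495
h_7 = 3·495 + 2·139 = 1763
h_8 = 3·1763 + 2·495 = 6279
h_9 = 3·6279 + 2·1763 = 22363
h_10 = 3·22363 + 2·6279 = 79647
h_11 = 3·79647 + 2·22363 = 283667

283667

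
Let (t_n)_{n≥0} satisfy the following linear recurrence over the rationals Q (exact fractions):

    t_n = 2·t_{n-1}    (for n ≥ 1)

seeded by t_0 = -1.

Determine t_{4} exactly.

-16

t_1 = 2·-1 = -2
t_2 = 2·-2 = -4
t_3 = 2·-4 = -8
t_4 = 2·-8 = -16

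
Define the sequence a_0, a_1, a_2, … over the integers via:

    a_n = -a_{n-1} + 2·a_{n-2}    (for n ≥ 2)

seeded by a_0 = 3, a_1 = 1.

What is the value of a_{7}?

a_2 = -1·1 + 2·3 = 5
a_3 = -1·5 + 2·1 = -3
a_4 = -1·-3 + 2·5 = 13
a_5 = -1·13 + 2·-3 = -19
a_6 = -1·-19 + 2·13 = 45
a_7 = -1·45 + 2·-19 = -83

-83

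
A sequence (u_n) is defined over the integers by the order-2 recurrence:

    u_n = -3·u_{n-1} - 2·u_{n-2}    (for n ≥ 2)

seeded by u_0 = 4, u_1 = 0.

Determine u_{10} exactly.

u_2 = -3·0 + -2·4 = -8
u_3 = -3·-8 + -2·0 = 24
u_4 = -3·24 + -2·-8 = -56
u_5 = -3·-56 + -2·24 = 120
u_6 = -3·120 + -2·-56 = -248
u_7 = -3·-248 + -2·120 = 504
u_8 = -3·504 + -2·-248 = -1016
u_9 = -3·-1016 + -2·504 = 2040
u_10 = -3·2040 + -2·-1016 = -4088

-4088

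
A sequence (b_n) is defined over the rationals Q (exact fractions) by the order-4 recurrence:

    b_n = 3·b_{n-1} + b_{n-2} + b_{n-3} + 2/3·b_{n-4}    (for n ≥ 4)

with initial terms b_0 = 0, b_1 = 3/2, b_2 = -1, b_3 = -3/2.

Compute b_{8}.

-1615/3

b_4 = 3·-3/2 + 1·-1 + 1·3/2 + 2/3·0 = -4
b_5 = 3·-4 + 1·-3/2 + 1·-1 + 2/3·3/2 = -27/2
b_6 = 3·-27/2 + 1·-4 + 1·-3/2 + 2/3·-1 = -140/3
b_7 = 3·-140/3 + 1·-27/2 + 1·-4 + 2/3·-3/2 = -317/2
b_8 = 3·-317/2 + 1·-140/3 + 1·-27/2 + 2/3·-4 = -1615/3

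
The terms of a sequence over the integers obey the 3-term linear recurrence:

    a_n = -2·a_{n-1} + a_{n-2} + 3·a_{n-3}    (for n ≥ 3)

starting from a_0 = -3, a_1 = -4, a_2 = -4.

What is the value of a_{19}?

a_3 = -2·-4 + 1·-4 + 3·-3 = -5
a_4 = -2·-5 + 1·-4 + 3·-4 = -6
a_5 = -2·-6 + 1·-5 + 3·-4 = -5
a_6 = -2·-5 + 1·-6 + 3·-5 = -11
a_7 = -2·-11 + 1·-5 + 3·-6 = -1
a_8 = -2·-1 + 1·-11 + 3·-5 = -24
a_9 = -2·-24 + 1·-1 + 3·-11 = 14
a_10 = -2·14 + 1·-24 + 3·-1 = -55
a_11 = -2·-55 + 1·14 + 3·-24 = 52
a_12 = -2·52 + 1·-55 + 3·14 = -117
a_13 = -2·-117 + 1·52 + 3·-55 = 121
a_14 = -2·121 + 1·-117 + 3·52 = -203
a_15 = -2·-203 + 1·121 + 3·-117 = 176
a_16 = -2·176 + 1·-203 + 3·121 = -192
a_17 = -2·-192 + 1·176 + 3·-203 = -49
a_18 = -2·-49 + 1·-192 + 3·176 = 434
a_19 = -2·434 + 1·-49 + 3·-192 = -1493

-1493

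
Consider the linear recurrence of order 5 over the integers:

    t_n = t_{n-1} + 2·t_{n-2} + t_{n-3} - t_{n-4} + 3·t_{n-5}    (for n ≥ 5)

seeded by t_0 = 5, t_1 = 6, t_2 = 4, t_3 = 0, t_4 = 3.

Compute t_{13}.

t_5 = 1·3 + 2·0 + 1·4 + -1·6 + 3·5 = 16
t_6 = 1·16 + 2·3 + 1·0 + -1·4 + 3·6 = 36
t_7 = 1·36 + 2·16 + 1·3 + -1·0 + 3·4 = 83
t_8 = 1·83 + 2·36 + 1·16 + -1·3 + 3·0 = 168
t_9 = 1·168 + 2·83 + 1·36 + -1·16 + 3·3 = 363
t_10 = 1·363 + 2·168 + 1·83 + -1·36 + 3·16 = 794
t_11 = 1·794 + 2·363 + 1·168 + -1·83 + 3·36 = 1713
t_12 = 1·1713 + 2·794 + 1·363 + -1·168 + 3·83 = 3745
t_13 = 1·3745 + 2·1713 + 1·794 + -1·363 + 3·168 = 8106

8106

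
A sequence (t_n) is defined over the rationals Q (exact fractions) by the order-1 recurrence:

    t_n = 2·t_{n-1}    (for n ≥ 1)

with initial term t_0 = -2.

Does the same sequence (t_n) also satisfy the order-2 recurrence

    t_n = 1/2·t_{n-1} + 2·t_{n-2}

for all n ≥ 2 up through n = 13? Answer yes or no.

no

Terms t_0..t_13: -2, -4, -8, -16, -32, -64, -128, -256, -512, -1024, -2048, -4096, -8192, -16384
n=2: candidate gives -6, actual t_2 = -8 ✗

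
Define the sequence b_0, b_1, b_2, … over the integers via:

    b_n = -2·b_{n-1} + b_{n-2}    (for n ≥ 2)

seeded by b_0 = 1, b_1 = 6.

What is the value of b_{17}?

6349302

b_2 = -2·6 + 1·1 = -11
b_3 = -2·-11 + 1·6 = 28
b_4 = -2·28 + 1·-11 = -67
b_5 = -2·-67 + 1·28 = 162
b_6 = -2·162 + 1·-67 = -391
b_7 = -2·-391 + 1·162 = 944
b_8 = -2·944 + 1·-391 = -2279
b_9 = -2·-2279 + 1·944 = 5502
b_10 = -2·5502 + 1·-2279 = -13283
b_11 = -2·-13283 + 1·5502 = 32068
b_12 = -2·32068 + 1·-13283 = -77419
b_13 = -2·-77419 + 1·32068 = 186906
b_14 = -2·186906 + 1·-77419 = -451231
b_15 = -2·-451231 + 1·186906 = 1089368
b_16 = -2·1089368 + 1·-451231 = -2629967
b_17 = -2·-2629967 + 1·1089368 = 6349302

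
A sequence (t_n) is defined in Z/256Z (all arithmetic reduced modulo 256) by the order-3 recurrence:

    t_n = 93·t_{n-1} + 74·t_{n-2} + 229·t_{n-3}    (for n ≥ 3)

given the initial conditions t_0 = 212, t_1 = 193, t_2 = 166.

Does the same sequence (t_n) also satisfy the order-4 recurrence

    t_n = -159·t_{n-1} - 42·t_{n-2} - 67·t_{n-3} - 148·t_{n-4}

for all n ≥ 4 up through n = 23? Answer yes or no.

yes

Terms t_0..t_23: 212, 193, 166, 188, 237, 239, 129, 244, 185, 34, 24, 9, 159, 213, 100, 33, 110, 244, 245, 239, 233, 228, 249, 202
n=4: candidate gives 237, actual t_4 = 237 ✓
n=5: candidate gives 239, actual t_5 = 239 ✓
n=6: candidate gives 129, actual t_6 = 129 ✓
n=7: candidate gives 244, actual t_7 = 244 ✓
n=8: candidate gives 185, actual t_8 = 185 ✓
n=9: candidate gives 34, actual t_9 = 34 ✓
n=10: candidate gives 24, actual t_10 = 24 ✓
n=11: candidate gives 9, actual t_11 = 9 ✓
n=12: candidate gives 159, actual t_12 = 159 ✓
n=13: candidate gives 213, actual t_13 = 213 ✓
n=14: candidate gives 100, actual t_14 = 100 ✓
n=15: candidate gives 33, actual t_15 = 33 ✓
n=16: candidate gives 110, actual t_16 = 110 ✓
n=17: candidate gives 244, actual t_17 = 244 ✓
n=18: candidate gives 245, actual t_18 = 245 ✓
n=19: candidate gives 239, actual t_19 = 239 ✓
n=20: candidate gives 233, actual t_20 = 233 ✓
n=21: candidate gives 228, actual t_21 = 228 ✓
n=22: candidate gives 249, actual t_22 = 249 ✓
n=23: candidate gives 202, actual t_23 = 202 ✓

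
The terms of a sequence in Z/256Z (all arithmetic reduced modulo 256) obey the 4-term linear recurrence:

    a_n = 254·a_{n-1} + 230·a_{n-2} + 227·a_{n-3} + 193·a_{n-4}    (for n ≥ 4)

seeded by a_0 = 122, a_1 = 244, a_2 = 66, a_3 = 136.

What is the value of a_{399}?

192

a_4 = 254·136 + 230·66 + 227·244 + 193·122 = 146
a_5 = 254·146 + 230·136 + 227·66 + 193·244 = 134
a_6 = 254·134 + 230·146 + 227·136 + 193·66 = 122
a_7 = 254·122 + 230·134 + 227·146 + 193·136 = 110
a_8 = 254·110 + 230·122 + 227·134 + 193·146 = 164
a_9 = 254·164 + 230·110 + 227·122 + 193·134 = 192
Continuing the recurrence:
  a_10 = 92;  a_11 = 34;  a_12 = 72;  a_13 = 80;  a_14 = 146;  a_15 = 54
  a_16 = 248;  a_17 = 90;  a_18 = 16;  a_19 = 90;  a_20 = 114;  a_21 = 2
  a_22 = 70;  a_23 = 48;  a_24 = 60;  a_25 = 60;  a_26 = 198;  a_27 = 192
  a_28 = 212;  a_29 = 166;  a_30 = 178;  a_31 = 124;  a_32 = 250;  a_33 = 112
  a_34 = 226;  a_35 = 6;  a_36 = 202;  a_37 = 166;  a_38 = 228;  a_39 = 0
  a_40 = 84;  a_41 = 170;  a_42 = 8;  a_43 = 40;  a_44 = 242;  a_45 = 78
  a_46 = 80;  a_47 = 50;  a_48 = 24;  a_49 = 122;  a_50 = 66;  a_51 = 18
  a_52 = 110;  a_53 = 208;  a_54 = 236;  a_55 = 36;  a_56 = 30;  a_57 = 48
  a_58 = 108;  a_59 = 6;  a_60 = 42;  a_61 = 4;  a_62 = 114;  a_63 = 120
  a_64 = 178;  a_65 = 134;  a_66 = 58;  a_67 = 62;  a_68 = 164;  a_69 = 224
  a_70 = 76;  a_71 = 210;  a_72 = 232;  a_73 = 32;  a_74 = 178;  a_75 = 102
  a_76 = 104;  a_77 = 202;  a_78 = 128;  a_79 = 154;  a_80 = 82;  a_81 = 130
  a_82 = 182;  a_83 = 48;  a_84 = 60;  a_85 = 12;  a_86 = 150;  a_87 = 0
  a_88 = 164;  a_89 = 198;  a_90 = 226;  a_91 = 140;  a_92 = 42;  a_93 = 32
  a_94 = 2;  a_95 = 134;  a_96 = 202;  a_97 = 182;  a_98 = 100;  a_99 = 224
  a_100 = 196;  a_101 = 154;  a_102 = 232;  a_103 = 56;  a_104 = 82;  a_105 = 126
  a_106 = 64;  a_107 = 162;  a_108 = 200;  a_109 = 186;  a_110 = 34;  a_111 = 82
  a_112 = 158;  a_113 = 208;  a_114 = 172;  a_115 = 116;  a_116 = 46;  a_117 = 48
  a_118 = 124;  a_119 = 102;  a_120 = 218;  a_121 = 20;  a_122 = 162;  a_123 = 232
  a_124 = 210;  a_125 = 134;  a_126 = 122;  a_127 = 142;  a_128 = 164;  a_129 = 128
  a_130 = 60;  a_131 = 2;  a_132 = 8;  a_133 = 112;  a_134 = 82;  a_135 = 150
  a_136 = 216;  a_137 = 58;  a_138 = 112;  a_139 = 218;  a_140 = 50;  a_141 = 130
  a_142 = 166;  a_143 = 48;  a_144 = 188;  a_145 = 220;  a_146 = 230;  a_147 = 192
  a_148 = 244;  a_149 = 102;  a_150 = 18;  a_151 = 156;  a_152 = 90;  a_153 = 80
  a_154 = 34;  a_155 = 6;  a_156 = 74;  a_157 = 70;  a_158 = 228;  a_159 = 64
  a_160 = 52;  a_161 = 10;  a_162 = 72;  a_163 = 200;  a_164 = 50;  a_165 = 174
  a_166 = 48;  a_167 = 18;  a_168 = 248;  a_169 = 250;  a_170 = 2;  a_171 = 18
  a_172 = 78;  a_173 = 208;  a_174 = 236;  a_175 = 196;  a_176 = 190;  a_177 = 176
  a_178 = 12;  a_179 = 70;  a_180 = 138;  a_181 = 36;  a_182 = 210;  a_183 = 216
  a_184 = 242;  a_185 = 134;  a_186 = 58;  a_187 = 94;  a_188 = 164;  a_189 = 160
  a_190 = 44;  a_191 = 178;  a_192 = 168;  a_193 = 64;  a_194 = 114;  a_195 = 198
  a_196 = 72;  a_197 = 170;  a_198 = 224;  a_199 = 26;  a_200 = 18;  a_201 = 2
  a_202 = 22;  a_203 = 48;  a_204 = 188;  a_205 = 172;  a_206 = 182;  a_207 = 0
  a_208 = 196;  a_209 = 134;  a_210 = 66;  a_211 = 172;  a_212 = 138;  a_213 = 0
  a_214 = 66;  a_215 = 134;  a_216 = 74;  a_217 = 86;  a_218 = 100;  a_219 = 32
  a_220 = 164;  a_221 = 250;  a_222 = 40;  a_223 = 216;  a_224 = 146;  a_225 = 222
  a_226 = 32;  a_227 = 130;  a_228 = 168;  a_229 = 58;  a_230 = 226;  a_231 = 82
  a_232 = 126;  a_233 = 208;  a_234 = 172;  a_235 = 20;  a_236 = 206;  a_237 = 176
  a_238 = 28;  a_239 = 166;  a_240 = 58;  a_241 = 52;  a_242 = 2;  a_243 = 72
  a_244 = 18;  a_245 = 134;  a_246 = 122;  a_247 = 174;  a_248 = 164;  a_249 = 64
  a_250 = 28;  a_251 = 226;  a_252 = 200;  a_253 = 144;  a_254 = 18;  a_255 = 246
  a_256 = 184;  a_257 = 26;  a_258 = 208;  a_259 = 90;  a_260 = 242;  a_261 = 2
  a_262 = 6;  a_263 = 48;  a_264 = 60;  a_265 = 124;  a_266 = 6;  a_267 = 192
  a_268 = 20;  a_269 = 38;  a_270 = 114;  a_271 = 188;  a_272 = 186;  a_273 = 48
  a_274 = 98;  a_275 = 6;  a_276 = 202;  a_277 = 230;  a_278 = 228;  a_279 = 128
  a_280 = 20;  a_281 = 106;  a_282 = 136;  a_283 = 104;  a_284 = 114;  a_285 = 14
  a_286 = 16;  a_287 = 242;  a_288 = 216;  a_289 = 122;  a_290 = 194;  a_291 = 18
  a_292 = 46;  a_293 = 208;  a_294 = 236;  a_295 = 100;  a_296 = 94;  a_297 = 48
  a_298 = 172;  a_299 = 134;  a_300 = 234;  a_301 = 68;  a_302 = 50;  a_303 = 56
  a_304 = 50;  a_305 = 134;  a_306 = 58;  a_307 = 126;  a_308 = 164;  a_309 = 96
  a_310 = 12;  a_311 = 146;  a_312 = 104;  a_313 = 96;  a_314 = 50;  a_315 = 38
  a_316 = 40;  a_317 = 138;  a_318 = 64;  a_319 = 154;  a_320 = 210;  a_321 = 130
  a_322 = 118;  a_323 = 48;  a_324 = 60;  a_325 = 76;  a_326 = 214;  a_327 = 0
  a_328 = 228;  a_329 = 70;  a_330 = 162;  a_331 = 204;  a_332 = 234;  a_333 = 224
  a_334 = 130;  a_335 = 134;  a_336 = 202;  a_337 = 246;  a_338 = 100;  a_339 = 96
  a_340 = 132;  a_341 = 90;  a_342 = 104;  a_343 = 120;  a_344 = 210;  a_345 = 62
  a_346 = 0;  a_347 = 98;  a_348 = 136;  a_349 = 186;  a_350 = 162;  a_351 = 82
  a_352 = 94;  a_353 = 208;  a_354 = 172;  a_355 = 180;  a_356 = 110;  a_357 = 48
  a_358 = 188;  a_359 = 230;  a_360 = 154;  a_361 = 84;  a_362 = 98;  a_363 = 168
  a_364 = 82;  a_365 = 134;  a_366 = 122;  a_367 = 206;  a_368 = 164;  a_369 = 0
  a_370 = 252;  a_371 = 194;  a_372 = 136;  a_373 = 176;  a_374 = 210;  a_375 = 86
  a_376 = 152;  a_377 = 250;  a_378 = 48;  a_379 = 218;  a_380 = 178;  a_381 = 130
  a_382 = 102;  a_383 = 48;  a_384 = 188;  a_385 = 28;  a_386 = 38;  a_387 = 192
  a_388 = 52;  a_389 = 230;  a_390 = 210;  a_391 = 220;  a_392 = 26;  a_393 = 16
  a_394 = 162;  a_395 = 6;  a_396 = 74;  a_397 = 134
a_398 = 254·134 + 230·74 + 227·6 + 193·162 = 228
a_399 = 254·228 + 230·134 + 227·74 + 193·6 = 192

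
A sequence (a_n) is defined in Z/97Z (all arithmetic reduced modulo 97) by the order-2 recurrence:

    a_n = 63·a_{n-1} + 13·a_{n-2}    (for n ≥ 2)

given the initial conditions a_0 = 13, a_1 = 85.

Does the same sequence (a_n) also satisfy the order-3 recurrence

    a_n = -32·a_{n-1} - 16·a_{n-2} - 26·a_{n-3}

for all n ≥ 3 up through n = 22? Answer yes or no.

Terms a_0..a_22: 13, 85, 92, 14, 41, 49, 31, 68, 31, 24, 72, 95, 34, 79, 84, 14, 34, 93, 93, 84, 2, 54, 33
n=3: candidate gives 14, actual a_3 = 14 ✓
n=4: candidate gives 41, actual a_4 = 41 ✓
n=5: candidate gives 49, actual a_5 = 49 ✓
n=6: candidate gives 31, actual a_6 = 31 ✓
n=7: candidate gives 68, actual a_7 = 68 ✓
n=8: candidate gives 31, actual a_8 = 31 ✓
n=9: candidate gives 24, actual a_9 = 24 ✓
n=10: candidate gives 72, actual a_10 = 72 ✓
n=11: candidate gives 95, actual a_11 = 95 ✓
n=12: candidate gives 34, actual a_12 = 34 ✓
n=13: candidate gives 79, actual a_13 = 79 ✓
n=14: candidate gives 84, actual a_14 = 84 ✓
n=15: candidate gives 14, actual a_15 = 14 ✓
n=16: candidate gives 34, actual a_16 = 34 ✓
n=17: candidate gives 93, actual a_17 = 93 ✓
n=18: candidate gives 93, actual a_18 = 93 ✓
n=19: candidate gives 84, actual a_19 = 84 ✓
n=20: candidate gives 2, actual a_20 = 2 ✓
n=21: candidate gives 54, actual a_21 = 54 ✓
n=22: candidate gives 33, actual a_22 = 33 ✓

yes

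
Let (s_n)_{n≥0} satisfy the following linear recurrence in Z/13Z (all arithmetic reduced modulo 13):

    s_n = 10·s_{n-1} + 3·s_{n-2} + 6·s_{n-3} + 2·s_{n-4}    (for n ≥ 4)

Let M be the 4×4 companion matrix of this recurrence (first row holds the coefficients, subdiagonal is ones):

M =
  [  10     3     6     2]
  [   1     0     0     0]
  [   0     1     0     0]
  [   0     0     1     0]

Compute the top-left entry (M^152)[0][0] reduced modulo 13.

(M^152)[0][0] is the top entry after applying M 152 times to the unit state (1, 0, 0, 0). Equivalently it is h_{155} for the auxiliary sequence (h_n) obeying the same recurrence with h_3 = 1 and h_i = 0 for 0 ≤ i < 3:
h_4 = 10·1 + 3·0 + 6·0 + 2·0 = 10
h_5 = 10·10 + 3·1 + 6·0 + 2·0 = 12
h_6 = 10·12 + 3·10 + 6·1 + 2·0 = 0
h_7 = 10·0 + 3·12 + 6·10 + 2·1 = 7
h_8 = 10·7 + 3·0 + 6·12 + 2·10 = 6
h_9 = 10·6 + 3·7 + 6·0 + 2·12 = 1
Continuing the recurrence:
  h_10 = 5;  h_11 = 12;  h_12 = 10;  h_13 = 12;  h_14 = 11;  h_15 = 9
  h_16 = 7;  h_17 = 5;  h_18 = 4;  h_19 = 11;  h_20 = 10;  h_21 = 11
  h_22 = 6;  h_23 = 6;  h_24 = 8;  h_25 = 0;  h_26 = 7;  h_27 = 0
  h_28 = 11;  h_29 = 9;  h_30 = 7;  h_31 = 7;  h_32 = 11;  h_33 = 9
  h_34 = 10;  h_35 = 12;  h_36 = 5;  h_37 = 8;  h_38 = 5;  h_39 = 11
  h_40 = 1;  h_41 = 11;  h_42 = 7;  h_43 = 1;  h_44 = 8;  h_45 = 4
  h_46 = 6;  h_47 = 5;  h_48 = 4;  h_49 = 8;  h_50 = 4;  h_51 = 7
  h_52 = 8;  h_53 = 11;  h_54 = 2;  h_55 = 11;  h_56 = 3;  h_57 = 6
  h_58 = 9;  h_59 = 5;  h_60 = 2;  h_61 = 10;  h_62 = 11;  h_63 = 6
  h_64 = 1;  h_65 = 10;  h_66 = 5;  h_67 = 7;  h_68 = 4;  h_69 = 7
  h_70 = 4;  h_71 = 8;  h_72 = 12;  h_73 = 0;  h_74 = 1;  h_75 = 7
  h_76 = 6;  h_77 = 9;  h_78 = 9;  h_79 = 11;  h_80 = 8;  h_81 = 3
  h_82 = 8;  h_83 = 3;  h_84 = 10;  h_85 = 7;  h_86 = 4;  h_87 = 10
  h_88 = 5;  h_89 = 1;  h_90 = 2;  h_91 = 8;  h_92 = 11;  h_93 = 5
  h_94 = 5;  h_95 = 4;  h_96 = 3;  h_97 = 4;  h_98 = 5;  h_99 = 10
  h_100 = 2;  h_101 = 10;  h_102 = 7;  h_103 = 2;  h_104 = 1;  h_105 = 0
  h_106 = 3;  h_107 = 1;  h_108 = 8;  h_109 = 10;  h_110 = 6;  h_111 = 10
  h_112 = 12;  h_113 = 11;  h_114 = 10;  h_115 = 4;  h_116 = 4;  h_117 = 4
  h_118 = 5;  h_119 = 3;  h_120 = 12;  h_121 = 11;  h_122 = 5;  h_123 = 5
  h_124 = 12;  h_125 = 5;  h_126 = 9;  h_127 = 5;  h_128 = 1;  h_129 = 11
  h_130 = 5;  h_131 = 8;  h_132 = 7;  h_133 = 3;  h_134 = 5;  h_135 = 0
  h_136 = 8;  h_137 = 12;  h_138 = 11;  h_139 = 12;  h_140 = 7;  h_141 = 1
  h_142 = 8;  h_143 = 6;  h_144 = 0;  h_145 = 3;  h_146 = 4;  h_147 = 9
  h_148 = 3;  h_149 = 9;  h_150 = 5;  h_151 = 9;  h_152 = 9;  h_153 = 9
h_154 = 10·9 + 3·9 + 6·9 + 2·5 = 12
h_155 = 10·12 + 3·9 + 6·9 + 2·9 = 11

11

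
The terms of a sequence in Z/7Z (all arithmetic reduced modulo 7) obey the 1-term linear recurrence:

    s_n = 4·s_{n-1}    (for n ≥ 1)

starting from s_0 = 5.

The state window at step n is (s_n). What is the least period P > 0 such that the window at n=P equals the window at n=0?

n=0: window = (5)
n=1: window = (6)
n=2: window = (3)
n=3: window = (5)
window at n=3 equals window at n=0 → period = 3

3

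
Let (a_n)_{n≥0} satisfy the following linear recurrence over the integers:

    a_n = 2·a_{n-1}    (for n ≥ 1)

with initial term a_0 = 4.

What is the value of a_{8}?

1024

a_1 = 2·4 = 8
a_2 = 2·8 = 16
a_3 = 2·16 = 32
a_4 = 2·32 = 64
a_5 = 2·64 = 128
a_6 = 2·128 = 256
a_7 = 2·256 = 512
a_8 = 2·512 = 1024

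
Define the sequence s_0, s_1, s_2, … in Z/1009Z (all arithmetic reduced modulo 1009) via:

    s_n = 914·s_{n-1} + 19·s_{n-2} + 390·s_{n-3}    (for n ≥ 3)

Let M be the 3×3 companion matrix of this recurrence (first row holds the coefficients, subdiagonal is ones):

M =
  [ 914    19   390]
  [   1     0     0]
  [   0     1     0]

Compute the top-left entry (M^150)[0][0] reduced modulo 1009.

309

(M^150)[0][0] is the top entry after applying M 150 times to the unit state (1, 0, 0). Equivalently it is h_{152} for the auxiliary sequence (h_n) obeying the same recurrence with h_2 = 1 and h_i = 0 for 0 ≤ i < 2:
h_3 = 914·1 + 19·0 + 390·0 = 914
h_4 = 914·914 + 19·1 + 390·0 = 972
h_5 = 914·972 + 19·914 + 390·1 = 82
h_6 = 914·82 + 19·972 + 390·914 = 871
h_7 = 914·871 + 19·82 + 390·972 = 238
h_8 = 914·238 + 19·871 + 390·82 = 694
Continuing the recurrence:
  h_9 = 807;  h_10 = 80;  h_11 = 918;  h_12 = 1006;  h_13 = 495;  h_14 = 166
  h_15 = 537;  h_16 = 902;  h_17 = 352;  h_18 = 409;  h_19 = 769;  h_20 = 357
  h_21 = 964;  h_22 = 196;  h_23 = 693;  h_24 = 50;  h_25 = 101;  h_26 = 294
  h_27 = 552;  h_28 = 608;  h_29 = 794;  h_30 = 52;  h_31 = 61;  h_32 = 135
  h_33 = 542;  h_34 = 90;  h_35 = 921;  h_36 = 479;  h_37 = 31;  h_38 = 88
  h_39 = 446;  h_40 = 653;  h_41 = 939;  h_42 = 278;  h_43 = 914;  h_44 = 124
  h_45 = 998;  h_46 = 657;  h_47 = 871;  h_48 = 114;  h_49 = 618;  h_50 = 626
  h_51 = 768;  h_52 = 352;  h_53 = 285;  h_54 = 649;  h_55 = 320;  h_56 = 253
  h_57 = 58;  h_58 = 999;  h_59 = 831;  h_60 = 998;  h_61 = 826;  h_62 = 224
  h_63 = 214;  h_64 = 339;  h_65 = 699;  h_66 = 289;  h_67 = 992;  h_68 = 223
  h_69 = 392;  h_70 = 727;  h_71 = 128;  h_72 = 156;  h_73 = 730;  h_74 = 687
  h_75 = 364;  h_76 = 833;  h_77 = 974;  h_78 = 681;  h_79 = 197;  h_80 = 754
  h_81 = 948;  h_82 = 87;  h_83 = 98;  h_84 = 841;  h_85 = 293;  h_86 = 130
  h_87 = 345;  h_88 = 218;  h_89 = 221;  h_90 = 653;  h_91 = 950;  h_92 = 275
  h_93 = 399;  h_94 = 814;  h_95 = 168;  h_96 = 739;  h_97 = 215;  h_98 = 614
  h_99 = 886;  h_100 = 247;  h_101 = 759;  h_102 = 653;  h_103 = 284;  h_104 = 935
  h_105 = 720;  h_106 = 594;  h_107 = 29;  h_108 = 757;  h_109 = 874;  h_110 = 176
  h_111 = 488;  h_112 = 189;  h_113 = 426;  h_114 = 73;  h_115 = 203;  h_116 = 928
  h_117 = 671;  h_118 = 769;  h_119 = 932;  h_120 = 87;  h_121 = 599;  h_122 = 483
  h_123 = 435;  h_124 = 671;  h_125 = 711;  h_126 = 837;  h_127 = 947;  h_128 = 419
  h_129 = 909;  h_130 = 344;  h_131 = 687;  h_132 = 144;  h_133 = 345;  h_134 = 776
  h_135 = 94;  h_136 = 113;  h_137 = 72;  h_138 = 688;  h_139 = 258;  h_140 = 498
  h_141 = 905;  h_142 = 900;  h_143 = 799;  h_144 = 526;  h_145 = 394;  h_146 = 645
  h_147 = 1;  h_148 = 344;  h_149 = 945;  h_150 = 898
h_151 = 914·898 + 19·945 + 390·344 = 211
h_152 = 914·211 + 19·898 + 390·945 = 309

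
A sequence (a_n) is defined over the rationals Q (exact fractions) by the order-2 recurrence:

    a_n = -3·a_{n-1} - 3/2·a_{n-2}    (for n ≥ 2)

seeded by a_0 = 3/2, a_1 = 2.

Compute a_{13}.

1985067/16

a_2 = -3·2 + -3/2·3/2 = -33/4
a_3 = -3·-33/4 + -3/2·2 = 87/4
a_4 = -3·87/4 + -3/2·-33/4 = -423/8
a_5 = -3·-423/8 + -3/2·87/4 = 126
a_6 = -3·126 + -3/2·-423/8 = -4779/16
a_7 = -3·-4779/16 + -3/2·126 = 11313/16
a_8 = -3·11313/16 + -3/2·-4779/16 = -53541/32
a_9 = -3·-53541/32 + -3/2·11313/16 = 31671/8
a_10 = -3·31671/8 + -3/2·-53541/32 = -599481/64
a_11 = -3·-599481/64 + -3/2·31671/8 = 1418391/64
a_12 = -3·1418391/64 + -3/2·-599481/64 = -6711903/128
a_13 = -3·-6711903/128 + -3/2·1418391/64 = 1985067/16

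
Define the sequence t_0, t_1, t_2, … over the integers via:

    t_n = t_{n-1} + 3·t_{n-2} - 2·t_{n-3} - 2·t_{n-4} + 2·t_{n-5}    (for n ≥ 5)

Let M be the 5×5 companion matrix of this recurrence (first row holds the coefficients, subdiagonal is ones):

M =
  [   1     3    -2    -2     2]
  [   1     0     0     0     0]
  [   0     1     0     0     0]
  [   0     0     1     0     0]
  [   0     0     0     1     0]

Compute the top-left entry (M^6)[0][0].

43

(M^6)[0][0] is the top entry after applying M 6 times to the unit state (1, 0, 0, 0, 0). Equivalently it is h_{10} for the auxiliary sequence (h_n) obeying the same recurrence with h_4 = 1 and h_i = 0 for 0 ≤ i < 4:
h_5 = 1·1 + 3·0 + -2·0 + -2·0 + 2·0 = 1
h_6 = 1·1 + 3·1 + -2·0 + -2·0 + 2·0 = 4
h_7 = 1·4 + 3·1 + -2·1 + -2·0 + 2·0 = 5
h_8 = 1·5 + 3·4 + -2·1 + -2·1 + 2·0 = 13
h_9 = 1·13 + 3·5 + -2·4 + -2·1 + 2·1 = 20
h_10 = 1·20 + 3·13 + -2·5 + -2·4 + 2·1 = 43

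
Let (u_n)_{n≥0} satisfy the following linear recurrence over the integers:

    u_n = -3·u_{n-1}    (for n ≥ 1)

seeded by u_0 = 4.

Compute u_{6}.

2916

u_1 = -3·4 = -12
u_2 = -3·-12 = 36
u_3 = -3·36 = -108
u_4 = -3·-108 = 324
u_5 = -3·324 = -972
u_6 = -3·-972 = 2916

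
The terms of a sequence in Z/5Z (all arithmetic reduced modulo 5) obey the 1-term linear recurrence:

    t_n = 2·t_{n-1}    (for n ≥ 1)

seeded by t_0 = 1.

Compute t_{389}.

t_1 = 2·1 = 2
t_2 = 2·2 = 4
t_3 = 2·4 = 3
t_4 = 2·3 = 1
(t_4) = (1) = (t_0), so the sequence has period 4.
389 ≡ 1 (mod 4), hence t_389 = t_1 = 2.

2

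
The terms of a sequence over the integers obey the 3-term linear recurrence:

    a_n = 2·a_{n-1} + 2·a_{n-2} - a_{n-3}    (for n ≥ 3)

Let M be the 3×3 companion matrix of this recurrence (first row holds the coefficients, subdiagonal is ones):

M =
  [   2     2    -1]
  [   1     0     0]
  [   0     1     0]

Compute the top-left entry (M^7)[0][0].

714

(M^7)[0][0] is the top entry after applying M 7 times to the unit state (1, 0, 0). Equivalently it is h_{9} for the auxiliary sequence (h_n) obeying the same recurrence with h_2 = 1 and h_i = 0 for 0 ≤ i < 2:
h_3 = 2·1 + 2·0 + -1·0 = 2
h_4 = 2·2 + 2·1 + -1·0 = 6
h_5 = 2·6 + 2·2 + -1·1 = 15
h_6 = 2·15 + 2·6 + -1·2 = 40
h_7 = 2·40 + 2·15 + -1·6 = 104
h_8 = 2·104 + 2·40 + -1·15 = 273
h_9 = 2·273 + 2·104 + -1·40 = 714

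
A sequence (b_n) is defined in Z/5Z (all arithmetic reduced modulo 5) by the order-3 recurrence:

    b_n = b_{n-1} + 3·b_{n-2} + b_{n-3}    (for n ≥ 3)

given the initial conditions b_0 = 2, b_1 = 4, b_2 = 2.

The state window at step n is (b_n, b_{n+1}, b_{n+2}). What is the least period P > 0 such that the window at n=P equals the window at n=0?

12

n=0: window = (2, 4, 2)
n=1: window = (4, 2, 1)
n=2: window = (2, 1, 1)
n=3: window = (1, 1, 1)
n=4: window = (1, 1, 0)
n=5: window = (1, 0, 4)
n=6: window = (0, 4, 0)
n=7: window = (4, 0, 2)
n=8: window = (0, 2, 1)
n=9: window = (2, 1, 2)
n=10: window = (1, 2, 2)
n=11: window = (2, 2, 4)
n=12: window = (2, 4, 2)
window at n=12 equals window at n=0 → period = 12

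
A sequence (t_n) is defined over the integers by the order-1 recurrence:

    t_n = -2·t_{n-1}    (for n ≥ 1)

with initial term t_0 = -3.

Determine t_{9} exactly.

t_1 = -2·-3 = 6
t_2 = -2·6 = -12
t_3 = -2·-12 = 24
t_4 = -2·24 = -48
t_5 = -2·-48 = 96
t_6 = -2·96 = -192
t_7 = -2·-192 = 384
t_8 = -2·384 = -768
t_9 = -2·-768 = 1536

1536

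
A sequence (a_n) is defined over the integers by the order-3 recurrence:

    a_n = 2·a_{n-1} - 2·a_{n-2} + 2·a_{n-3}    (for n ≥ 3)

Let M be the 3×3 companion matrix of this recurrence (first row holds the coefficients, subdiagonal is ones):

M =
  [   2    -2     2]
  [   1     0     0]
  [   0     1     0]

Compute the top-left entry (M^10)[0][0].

(M^10)[0][0] is the top entry after applying M 10 times to the unit state (1, 0, 0). Equivalently it is h_{12} for the auxiliary sequence (h_n) obeying the same recurrence with h_2 = 1 and h_i = 0 for 0 ≤ i < 2:
h_3 = 2·1 + -2·0 + 2·0 = 2
h_4 = 2·2 + -2·1 + 2·0 = 2
h_5 = 2·2 + -2·2 + 2·1 = 2
h_6 = 2·2 + -2·2 + 2·2 = 4
h_7 = 2·4 + -2·2 + 2·2 = 8
h_8 = 2·8 + -2·4 + 2·2 = 12
h_9 = 2·12 + -2·8 + 2·4 = 16
h_10 = 2·16 + -2·12 + 2·8 = 24
h_11 = 2·24 + -2·16 + 2·12 = 40
h_12 = 2·40 + -2·24 + 2·16 = 64

64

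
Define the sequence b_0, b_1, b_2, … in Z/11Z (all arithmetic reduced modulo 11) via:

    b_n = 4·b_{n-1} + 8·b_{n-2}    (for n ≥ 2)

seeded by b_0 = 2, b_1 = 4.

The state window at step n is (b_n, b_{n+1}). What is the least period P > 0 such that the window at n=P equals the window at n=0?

n=0: window = (2, 4)
n=1: window = (4, 10)
n=2: window = (10, 6)
n=3: window = (6, 5)
n=4: window = (5, 2)
n=5: window = (2, 4)
window at n=5 equals window at n=0 → period = 5

5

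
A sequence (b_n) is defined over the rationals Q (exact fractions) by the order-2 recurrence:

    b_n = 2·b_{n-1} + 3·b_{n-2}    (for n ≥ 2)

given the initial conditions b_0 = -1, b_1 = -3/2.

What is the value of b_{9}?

-24603/2

b_2 = 2·-3/2 + 3·-1 = -6
b_3 = 2·-6 + 3·-3/2 = -33/2
b_4 = 2·-33/2 + 3·-6 = -51
b_5 = 2·-51 + 3·-33/2 = -303/2
b_6 = 2·-303/2 + 3·-51 = -456
b_7 = 2·-456 + 3·-303/2 = -2733/2
b_8 = 2·-2733/2 + 3·-456 = -4101
b_9 = 2·-4101 + 3·-2733/2 = -24603/2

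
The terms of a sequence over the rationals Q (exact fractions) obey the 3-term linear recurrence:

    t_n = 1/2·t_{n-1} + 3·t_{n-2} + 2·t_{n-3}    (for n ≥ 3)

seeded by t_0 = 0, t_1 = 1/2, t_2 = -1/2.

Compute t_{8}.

3057/128

t_3 = 1/2·-1/2 + 3·1/2 + 2·0 = 5/4
t_4 = 1/2·5/4 + 3·-1/2 + 2·1/2 = 1/8
t_5 = 1/2·1/8 + 3·5/4 + 2·-1/2 = 45/16
t_6 = 1/2·45/16 + 3·1/8 + 2·5/4 = 137/32
t_7 = 1/2·137/32 + 3·45/16 + 2·1/8 = 693/64
t_8 = 1/2·693/64 + 3·137/32 + 2·45/16 = 3057/128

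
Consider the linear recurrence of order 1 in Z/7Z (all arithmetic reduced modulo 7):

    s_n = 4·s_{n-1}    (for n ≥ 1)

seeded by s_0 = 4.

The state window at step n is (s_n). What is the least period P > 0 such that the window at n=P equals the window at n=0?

3

n=0: window = (4)
n=1: window = (2)
n=2: window = (1)
n=3: window = (4)
window at n=3 equals window at n=0 → period = 3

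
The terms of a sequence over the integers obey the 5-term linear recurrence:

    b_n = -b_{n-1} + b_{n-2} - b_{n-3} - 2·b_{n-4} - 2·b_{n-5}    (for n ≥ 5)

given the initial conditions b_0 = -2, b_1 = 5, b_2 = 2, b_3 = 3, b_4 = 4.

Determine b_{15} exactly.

b_5 = -1·4 + 1·3 + -1·2 + -2·5 + -2·-2 = -9
b_6 = -1·-9 + 1·4 + -1·3 + -2·2 + -2·5 = -4
b_7 = -1·-4 + 1·-9 + -1·4 + -2·3 + -2·2 = -19
b_8 = -1·-19 + 1·-4 + -1·-9 + -2·4 + -2·3 = 10
b_9 = -1·10 + 1·-19 + -1·-4 + -2·-9 + -2·4 = -15
b_10 = -1·-15 + 1·10 + -1·-19 + -2·-4 + -2·-9 = 70
b_11 = -1·70 + 1·-15 + -1·10 + -2·-19 + -2·-4 = -49
b_12 = -1·-49 + 1·70 + -1·-15 + -2·10 + -2·-19 = 152
b_13 = -1·152 + 1·-49 + -1·70 + -2·-15 + -2·10 = -261
b_14 = -1·-261 + 1·152 + -1·-49 + -2·70 + -2·-15 = 352
b_15 = -1·352 + 1·-261 + -1·152 + -2·-49 + -2·70 = -807

-807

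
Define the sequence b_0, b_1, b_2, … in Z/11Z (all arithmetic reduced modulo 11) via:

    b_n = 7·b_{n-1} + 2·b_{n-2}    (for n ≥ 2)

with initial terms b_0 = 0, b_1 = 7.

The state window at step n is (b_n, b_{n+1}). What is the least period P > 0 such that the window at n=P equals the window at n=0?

n=0: window = (0, 7)
n=1: window = (7, 5)
n=2: window = (5, 5)
n=3: window = (5, 1)
n=4: window = (1, 6)
n=5: window = (6, 0)
n=6: window = (0, 1)
n=7: window = (1, 7)
n=8: window = (7, 7)
n=9: window = (7, 8)
n=10: window = (8, 4)
n=11: window = (4, 0)
n=12: window = (0, 8)
n=13: window = (8, 1)
n=14: window = (1, 1)
n=15: window = (1, 9)
n=16: window = (9, 10)
n=17: window = (10, 0)
n=18: window = (0, 9)
n=19: window = (9, 8)
n=20: window = (8, 8)
n=21: window = (8, 6)
n=22: window = (6, 3)
n=23: window = (3, 0)
n=24: window = (0, 6)
n=25: window = (6, 9)
n=26: window = (9, 9)
n=27: window = (9, 4)
n=28: window = (4, 2)
n=29: window = (2, 0)
n=30: window = (0, 4)
n=31: window = (4, 6)
n=32: window = (6, 6)
n=33: window = (6, 10)
n=34: window = (10, 5)
n=35: window = (5, 0)
n=36: window = (0, 10)
n=37: window = (10, 4)
n=38: window = (4, 4)
n=39: window = (4, 3)
n=40: window = (3, 7)
…
n=58: window = (7, 9)
n=59: window = (9, 0)
n=60: window = (0, 7)
window at n=60 equals window at n=0 → period = 60

60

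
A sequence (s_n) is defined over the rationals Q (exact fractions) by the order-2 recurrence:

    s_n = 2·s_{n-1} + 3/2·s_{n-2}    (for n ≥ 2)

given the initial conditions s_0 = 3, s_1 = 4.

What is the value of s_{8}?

s_2 = 2·4 + 3/2·3 = 25/2
s_3 = 2·25/2 + 3/2·4 = 31
s_4 = 2·31 + 3/2·25/2 = 323/4
s_5 = 2·323/4 + 3/2·31 = 208
s_6 = 2·208 + 3/2·323/4 = 4297/8
s_7 = 2·4297/8 + 3/2·208 = 5545/4
s_8 = 2·5545/4 + 3/2·4297/8 = 57251/16

57251/16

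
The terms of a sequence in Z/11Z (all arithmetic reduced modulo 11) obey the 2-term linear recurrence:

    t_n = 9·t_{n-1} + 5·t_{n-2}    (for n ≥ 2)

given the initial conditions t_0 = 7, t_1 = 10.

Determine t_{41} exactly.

t_2 = 9·10 + 5·7 = 4
t_3 = 9·4 + 5·10 = 9
t_4 = 9·9 + 5·4 = 2
t_5 = 9·2 + 5·9 = 8
t_6 = 9·8 + 5·2 = 5
t_7 = 9·5 + 5·8 = 8
t_8 = 9·8 + 5·5 = 9
t_9 = 9·9 + 5·8 = 0
t_10 = 9·0 + 5·9 = 1
t_11 = 9·1 + 5·0 = 9
t_12 = 9·9 + 5·1 = 9
t_13 = 9·9 + 5·9 = 5
t_14 = 9·5 + 5·9 = 2
t_15 = 9·2 + 5·5 = 10
t_16 = 9·10 + 5·2 = 1
t_17 = 9·1 + 5·10 = 4
t_18 = 9·4 + 5·1 = 8
t_19 = 9·8 + 5·4 = 4
t_20 = 9·4 + 5·8 = 10
t_21 = 9·10 + 5·4 = 0
t_22 = 9·0 + 5·10 = 6
t_23 = 9·6 + 5·0 = 10
t_24 = 9·10 + 5·6 = 10
t_25 = 9·10 + 5·10 = 8
t_26 = 9·8 + 5·10 = 1
t_27 = 9·1 + 5·8 = 5
t_28 = 9·5 + 5·1 = 6
t_29 = 9·6 + 5·5 = 2
t_30 = 9·2 + 5·6 = 4
t_31 = 9·4 + 5·2 = 2
t_32 = 9·2 + 5·4 = 5
t_33 = 9·5 + 5·2 = 0
t_34 = 9·0 + 5·5 = 3
t_35 = 9·3 + 5·0 = 5
t_36 = 9·5 + 5·3 = 5
t_37 = 9·5 + 5·5 = 4
t_38 = 9·4 + 5·5 = 6
t_39 = 9·6 + 5·4 = 8
t_40 = 9·8 + 5·6 = 3
t_41 = 9·3 + 5·8 = 1

1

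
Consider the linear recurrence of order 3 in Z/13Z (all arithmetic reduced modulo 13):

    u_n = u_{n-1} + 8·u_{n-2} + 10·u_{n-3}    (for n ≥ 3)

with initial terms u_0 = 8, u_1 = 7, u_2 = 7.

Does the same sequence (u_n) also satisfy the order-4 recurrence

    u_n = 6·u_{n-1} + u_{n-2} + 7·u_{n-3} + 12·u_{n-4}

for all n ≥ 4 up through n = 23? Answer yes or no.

no

Terms u_0..u_23: 8, 7, 7, 0, 9, 1, 8, 2, 11, 3, 7, 11, 6, 8, 10, 4, 8, 10, 10, 1, 12, 3, 5, 6
n=4: candidate gives 9, actual u_4 = 9 ✓
n=5: candidate gives 5, actual u_5 = 1 ✗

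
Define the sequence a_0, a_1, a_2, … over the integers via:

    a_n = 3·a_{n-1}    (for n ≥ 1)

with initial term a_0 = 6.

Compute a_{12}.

3188646

a_1 = 3·6 = 18
a_2 = 3·18 = 54
a_3 = 3·54 = 162
a_4 = 3·162 = 486
a_5 = 3·486 = 1458
a_6 = 3·1458 = 4374
a_7 = 3·4374 = 13122
a_8 = 3·13122 = 39366
a_9 = 3·39366 = 118098
a_10 = 3·118098 = 354294
a_11 = 3·354294 = 1062882
a_12 = 3·1062882 = 3188646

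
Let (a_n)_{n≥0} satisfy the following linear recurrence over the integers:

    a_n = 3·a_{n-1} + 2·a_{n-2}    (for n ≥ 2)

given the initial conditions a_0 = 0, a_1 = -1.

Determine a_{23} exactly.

a_2 = 3·-1 + 2·0 = -3
a_3 = 3·-3 + 2·-1 = -11
a_4 = 3·-11 + 2·-3 = -39
a_5 = 3·-39 + 2·-11 = -139
a_6 = 3·-139 + 2·-39 = -495
a_7 = 3·-495 + 2·-139 = -1763
a_8 = 3·-1763 + 2·-495 = -6279
a_9 = 3·-6279 + 2·-1763 = -22363
a_10 = 3·-22363 + 2·-6279 = -79647
a_11 = 3·-79647 + 2·-22363 = -283667
a_12 = 3·-283667 + 2·-79647 = -1010295
a_13 = 3·-1010295 + 2·-283667 = -3598219
a_14 = 3·-3598219 + 2·-1010295 = -12815247
a_15 = 3·-12815247 + 2·-3598219 = -45642179
a_16 = 3·-45642179 + 2·-12815247 = -162557031
a_17 = 3·-162557031 + 2·-45642179 = -578955451
a_18 = 3·-578955451 + 2·-162557031 = -2061980415
a_19 = 3·-2061980415 + 2·-578955451 = -7343852147
a_20 = 3·-7343852147 + 2·-2061980415 = -26155517271
a_21 = 3·-26155517271 + 2·-7343852147 = -93154256107
a_22 = 3·-93154256107 + 2·-26155517271 = -331773802863
a_23 = 3·-331773802863 + 2·-93154256107 = -1181629920803

-1181629920803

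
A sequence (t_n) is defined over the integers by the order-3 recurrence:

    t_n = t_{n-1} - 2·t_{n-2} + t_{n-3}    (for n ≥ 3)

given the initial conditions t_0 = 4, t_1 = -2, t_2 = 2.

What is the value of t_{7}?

20

t_3 = 1·2 + -2·-2 + 1·4 = 10
t_4 = 1·10 + -2·2 + 1·-2 = 4
t_5 = 1·4 + -2·10 + 1·2 = -14
t_6 = 1·-14 + -2·4 + 1·10 = -12
t_7 = 1·-12 + -2·-14 + 1·4 = 20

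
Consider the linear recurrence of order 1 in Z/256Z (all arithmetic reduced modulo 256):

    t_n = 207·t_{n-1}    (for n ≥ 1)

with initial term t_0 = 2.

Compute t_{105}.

158

t_1 = 207·2 = 158
t_2 = 207·158 = 194
t_3 = 207·194 = 222
t_4 = 207·222 = 130
t_5 = 207·130 = 30
t_6 = 207·30 = 66
t_7 = 207·66 = 94
t_8 = 207·94 = 2
(t_8) = (2) = (t_0), so the sequence has period 8.
105 ≡ 1 (mod 8), hence t_105 = t_1 = 158.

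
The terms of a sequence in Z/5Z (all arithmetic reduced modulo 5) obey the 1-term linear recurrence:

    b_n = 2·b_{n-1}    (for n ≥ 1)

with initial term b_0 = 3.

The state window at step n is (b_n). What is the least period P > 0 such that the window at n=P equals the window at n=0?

n=0: window = (3)
n=1: window = (1)
n=2: window = (2)
n=3: window = (4)
n=4: window = (3)
window at n=4 equals window at n=0 → period = 4

4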